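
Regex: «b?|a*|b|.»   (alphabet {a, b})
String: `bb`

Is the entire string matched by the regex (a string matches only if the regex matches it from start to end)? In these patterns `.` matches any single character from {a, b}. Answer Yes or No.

No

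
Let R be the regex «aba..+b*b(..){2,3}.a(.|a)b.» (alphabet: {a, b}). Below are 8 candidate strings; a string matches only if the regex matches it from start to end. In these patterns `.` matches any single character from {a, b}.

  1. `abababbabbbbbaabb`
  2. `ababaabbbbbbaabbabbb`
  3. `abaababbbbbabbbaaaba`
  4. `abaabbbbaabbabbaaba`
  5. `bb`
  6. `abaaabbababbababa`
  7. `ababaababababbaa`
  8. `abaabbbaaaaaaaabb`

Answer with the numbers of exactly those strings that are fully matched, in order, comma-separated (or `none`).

1, 2, 3, 4, 8

1 → match
2 → match
3 → match
4 → match
5 → no match — must start with `aba`
6 → no match
7 → no match
8 → match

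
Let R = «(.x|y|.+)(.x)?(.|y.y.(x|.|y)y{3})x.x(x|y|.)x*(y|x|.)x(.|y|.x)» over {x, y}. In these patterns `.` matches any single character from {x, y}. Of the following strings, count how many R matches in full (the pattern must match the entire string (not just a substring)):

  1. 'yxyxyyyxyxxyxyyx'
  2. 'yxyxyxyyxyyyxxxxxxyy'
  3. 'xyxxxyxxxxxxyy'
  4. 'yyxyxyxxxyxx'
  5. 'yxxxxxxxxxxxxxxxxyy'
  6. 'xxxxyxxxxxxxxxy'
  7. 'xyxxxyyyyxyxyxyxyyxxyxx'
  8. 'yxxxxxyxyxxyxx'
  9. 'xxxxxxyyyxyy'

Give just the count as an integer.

1 → no match
2 → no match
3 → no match
4 → match
5 → no match
6 → match
7 → no match
8 → match
9 → no match
Total matched: 3

3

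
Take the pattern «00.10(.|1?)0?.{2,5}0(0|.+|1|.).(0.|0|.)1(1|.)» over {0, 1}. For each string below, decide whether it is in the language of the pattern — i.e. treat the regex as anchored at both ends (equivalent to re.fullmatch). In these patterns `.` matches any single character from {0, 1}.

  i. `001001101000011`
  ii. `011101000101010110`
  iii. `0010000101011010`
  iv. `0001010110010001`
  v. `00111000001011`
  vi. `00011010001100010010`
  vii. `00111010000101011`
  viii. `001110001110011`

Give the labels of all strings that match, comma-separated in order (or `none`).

i → no match
ii → no match — must start with `00`
iii → no match
iv → no match
v → no match
vi → no match
vii → no match
viii → no match

none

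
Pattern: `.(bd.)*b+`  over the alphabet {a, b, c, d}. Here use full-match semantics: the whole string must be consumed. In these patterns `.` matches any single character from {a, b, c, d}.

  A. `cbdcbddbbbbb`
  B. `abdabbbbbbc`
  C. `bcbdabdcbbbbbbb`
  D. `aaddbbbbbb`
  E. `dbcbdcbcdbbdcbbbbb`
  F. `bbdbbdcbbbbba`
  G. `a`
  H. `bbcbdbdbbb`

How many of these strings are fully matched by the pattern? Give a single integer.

A → match
B → no match — must end with `b`
C → no match
D → no match
E → no match
F → no match — must end with `b`
G → no match — must end with `b`
H → no match
Total matched: 1

1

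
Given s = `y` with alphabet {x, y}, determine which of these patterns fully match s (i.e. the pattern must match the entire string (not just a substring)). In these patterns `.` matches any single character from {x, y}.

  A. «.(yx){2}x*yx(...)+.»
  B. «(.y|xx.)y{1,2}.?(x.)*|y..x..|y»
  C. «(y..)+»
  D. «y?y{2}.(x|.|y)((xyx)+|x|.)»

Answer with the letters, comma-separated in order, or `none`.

B

A → no match
B → match
C → no match
D → no match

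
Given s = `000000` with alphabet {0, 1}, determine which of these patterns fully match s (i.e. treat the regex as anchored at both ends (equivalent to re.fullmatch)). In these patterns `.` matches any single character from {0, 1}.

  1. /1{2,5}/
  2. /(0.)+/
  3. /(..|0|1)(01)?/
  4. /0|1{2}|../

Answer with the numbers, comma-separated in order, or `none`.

2

1 → no match — must start with `1`
2 → match
3 → no match
4 → no match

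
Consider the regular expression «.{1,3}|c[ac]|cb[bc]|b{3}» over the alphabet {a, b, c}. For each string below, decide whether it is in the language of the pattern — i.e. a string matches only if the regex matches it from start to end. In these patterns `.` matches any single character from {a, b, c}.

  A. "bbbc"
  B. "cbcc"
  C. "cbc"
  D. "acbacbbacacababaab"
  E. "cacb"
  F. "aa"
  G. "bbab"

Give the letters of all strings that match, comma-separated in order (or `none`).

C, F

A → no match
B → no match
C → match
D → no match
E → no match
F → match
G → no match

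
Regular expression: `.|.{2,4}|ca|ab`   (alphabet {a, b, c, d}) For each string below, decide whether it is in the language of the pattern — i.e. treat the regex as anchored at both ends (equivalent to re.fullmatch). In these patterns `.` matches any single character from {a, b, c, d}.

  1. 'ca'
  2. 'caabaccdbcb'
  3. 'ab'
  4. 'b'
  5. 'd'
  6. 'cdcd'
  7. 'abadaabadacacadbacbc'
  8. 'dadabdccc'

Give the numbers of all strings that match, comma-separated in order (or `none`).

1 → match
2 → no match
3 → match
4 → match
5 → match
6 → match
7 → no match
8 → no match

1, 3, 4, 5, 6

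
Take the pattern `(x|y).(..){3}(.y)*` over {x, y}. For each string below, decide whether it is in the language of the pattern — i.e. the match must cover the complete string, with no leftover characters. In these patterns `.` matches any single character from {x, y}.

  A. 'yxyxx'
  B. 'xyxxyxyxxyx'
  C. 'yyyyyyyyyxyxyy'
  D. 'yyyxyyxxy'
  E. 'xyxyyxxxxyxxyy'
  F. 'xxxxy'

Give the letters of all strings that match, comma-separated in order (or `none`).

none

A → no match
B → no match
C → no match
D → no match
E → no match
F → no match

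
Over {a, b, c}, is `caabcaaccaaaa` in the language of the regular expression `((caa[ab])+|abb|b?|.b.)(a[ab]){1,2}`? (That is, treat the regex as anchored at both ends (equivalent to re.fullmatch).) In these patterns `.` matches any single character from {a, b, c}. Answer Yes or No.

No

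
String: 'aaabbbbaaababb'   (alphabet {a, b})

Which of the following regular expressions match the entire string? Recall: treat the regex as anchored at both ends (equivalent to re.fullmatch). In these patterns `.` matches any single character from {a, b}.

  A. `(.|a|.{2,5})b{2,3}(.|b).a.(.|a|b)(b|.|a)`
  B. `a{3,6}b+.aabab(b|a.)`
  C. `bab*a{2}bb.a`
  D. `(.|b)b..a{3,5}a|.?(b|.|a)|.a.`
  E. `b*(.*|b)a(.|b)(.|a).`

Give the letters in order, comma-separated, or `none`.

B

A → no match
B → match
C → no match — must start with 'ba'
D → no match
E → no match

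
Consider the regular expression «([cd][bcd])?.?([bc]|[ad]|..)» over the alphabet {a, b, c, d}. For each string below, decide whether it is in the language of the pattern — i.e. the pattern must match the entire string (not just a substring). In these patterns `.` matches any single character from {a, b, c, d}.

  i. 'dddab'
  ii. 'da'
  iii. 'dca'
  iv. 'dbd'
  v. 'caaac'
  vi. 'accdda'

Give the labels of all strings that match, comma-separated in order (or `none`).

i, ii, iii, iv

i → match
ii → match
iii → match
iv → match
v → no match
vi → no match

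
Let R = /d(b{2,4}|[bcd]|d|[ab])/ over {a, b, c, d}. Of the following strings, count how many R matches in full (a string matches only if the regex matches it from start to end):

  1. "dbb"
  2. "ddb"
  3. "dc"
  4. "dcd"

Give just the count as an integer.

1 → match
2 → no match
3 → match
4 → no match
Total matched: 2

2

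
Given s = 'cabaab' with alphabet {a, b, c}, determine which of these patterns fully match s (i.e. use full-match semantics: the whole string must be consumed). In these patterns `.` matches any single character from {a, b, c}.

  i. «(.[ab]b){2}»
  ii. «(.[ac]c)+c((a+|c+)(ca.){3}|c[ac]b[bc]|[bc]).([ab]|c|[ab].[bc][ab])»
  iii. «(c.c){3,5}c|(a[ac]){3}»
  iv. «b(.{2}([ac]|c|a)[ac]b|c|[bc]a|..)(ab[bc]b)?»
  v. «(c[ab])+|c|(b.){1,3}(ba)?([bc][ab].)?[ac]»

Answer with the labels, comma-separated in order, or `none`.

i

i → match
ii → no match
iii → no match
iv → no match — must start with 'b'
v → no match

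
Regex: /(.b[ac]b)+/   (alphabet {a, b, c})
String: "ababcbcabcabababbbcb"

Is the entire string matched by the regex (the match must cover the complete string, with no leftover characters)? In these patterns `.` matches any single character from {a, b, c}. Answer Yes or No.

No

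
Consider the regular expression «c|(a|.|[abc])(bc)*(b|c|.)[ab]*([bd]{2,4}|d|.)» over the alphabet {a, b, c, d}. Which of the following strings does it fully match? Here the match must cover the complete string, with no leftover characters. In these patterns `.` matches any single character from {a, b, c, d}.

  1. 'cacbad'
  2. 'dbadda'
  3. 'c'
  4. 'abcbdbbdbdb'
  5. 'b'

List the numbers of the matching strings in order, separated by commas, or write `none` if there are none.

1 → no match
2 → no match
3 → match
4 → no match
5 → no match

3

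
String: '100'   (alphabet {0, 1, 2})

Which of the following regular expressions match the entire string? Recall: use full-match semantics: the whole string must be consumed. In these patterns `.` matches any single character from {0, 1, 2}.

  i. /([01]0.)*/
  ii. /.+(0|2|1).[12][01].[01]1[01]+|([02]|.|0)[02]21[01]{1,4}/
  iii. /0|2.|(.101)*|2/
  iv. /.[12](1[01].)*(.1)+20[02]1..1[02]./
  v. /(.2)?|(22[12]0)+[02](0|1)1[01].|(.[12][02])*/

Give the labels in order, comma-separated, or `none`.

i

i → match
ii → no match
iii → no match
iv → no match
v → no match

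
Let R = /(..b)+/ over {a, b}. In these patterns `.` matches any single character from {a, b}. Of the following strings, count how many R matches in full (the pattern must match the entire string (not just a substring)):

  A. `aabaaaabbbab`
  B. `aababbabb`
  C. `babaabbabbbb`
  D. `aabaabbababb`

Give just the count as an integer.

3

A → no match
B → match
C → match
D → match
Total matched: 3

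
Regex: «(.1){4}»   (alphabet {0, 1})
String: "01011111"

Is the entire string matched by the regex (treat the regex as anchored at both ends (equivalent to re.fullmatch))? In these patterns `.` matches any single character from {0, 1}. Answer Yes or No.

Yes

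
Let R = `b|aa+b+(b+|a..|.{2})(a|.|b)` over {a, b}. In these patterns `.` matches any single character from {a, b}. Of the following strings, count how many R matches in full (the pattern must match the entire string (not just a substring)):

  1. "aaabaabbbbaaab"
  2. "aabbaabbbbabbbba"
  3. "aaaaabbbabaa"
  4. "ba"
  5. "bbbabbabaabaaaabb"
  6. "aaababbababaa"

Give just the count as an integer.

1 → no match
2 → no match
3 → match
4 → no match
5 → no match
6 → no match
Total matched: 1

1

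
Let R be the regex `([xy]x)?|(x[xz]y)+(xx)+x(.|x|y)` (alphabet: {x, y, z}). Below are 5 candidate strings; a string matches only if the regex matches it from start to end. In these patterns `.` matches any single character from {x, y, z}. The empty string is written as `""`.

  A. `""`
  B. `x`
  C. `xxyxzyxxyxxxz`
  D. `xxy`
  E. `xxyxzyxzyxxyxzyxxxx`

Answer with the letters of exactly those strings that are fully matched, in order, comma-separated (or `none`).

A → match
B → no match
C → match
D → no match
E → match

A, C, E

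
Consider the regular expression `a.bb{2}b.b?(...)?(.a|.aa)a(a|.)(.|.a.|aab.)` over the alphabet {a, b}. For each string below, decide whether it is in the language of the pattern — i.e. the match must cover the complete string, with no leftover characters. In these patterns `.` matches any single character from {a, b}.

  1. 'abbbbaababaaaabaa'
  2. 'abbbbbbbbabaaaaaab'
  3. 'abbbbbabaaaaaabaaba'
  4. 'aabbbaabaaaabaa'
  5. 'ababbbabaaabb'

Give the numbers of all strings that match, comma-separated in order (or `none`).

2, 3

1 → no match
2 → match
3 → match
4 → no match
5 → no match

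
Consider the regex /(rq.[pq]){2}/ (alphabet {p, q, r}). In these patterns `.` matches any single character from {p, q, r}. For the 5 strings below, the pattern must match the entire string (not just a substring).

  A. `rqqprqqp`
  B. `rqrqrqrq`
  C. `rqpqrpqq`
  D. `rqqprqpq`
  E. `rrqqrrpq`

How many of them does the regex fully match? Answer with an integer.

A → match
B → match
C → no match
D → match
E → no match — must start with `rq`
Total matched: 3

3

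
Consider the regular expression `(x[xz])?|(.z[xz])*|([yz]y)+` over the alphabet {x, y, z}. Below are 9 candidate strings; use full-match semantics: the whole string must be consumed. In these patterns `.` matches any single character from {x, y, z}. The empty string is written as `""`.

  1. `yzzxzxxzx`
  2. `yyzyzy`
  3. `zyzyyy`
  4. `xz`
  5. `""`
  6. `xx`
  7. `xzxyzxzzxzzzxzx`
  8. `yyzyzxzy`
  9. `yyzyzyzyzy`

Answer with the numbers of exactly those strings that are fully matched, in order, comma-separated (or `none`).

1 → match
2 → match
3 → match
4 → match
5 → match
6 → match
7 → match
8 → no match
9 → match

1, 2, 3, 4, 5, 6, 7, 9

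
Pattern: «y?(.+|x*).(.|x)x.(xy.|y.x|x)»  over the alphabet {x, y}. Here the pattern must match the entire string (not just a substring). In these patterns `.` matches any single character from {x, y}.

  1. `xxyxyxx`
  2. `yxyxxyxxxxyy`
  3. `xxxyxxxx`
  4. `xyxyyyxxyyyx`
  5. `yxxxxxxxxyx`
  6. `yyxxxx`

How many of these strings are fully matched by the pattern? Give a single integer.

1 → no match
2 → match
3 → match
4 → match
5 → match
6 → match
Total matched: 5

5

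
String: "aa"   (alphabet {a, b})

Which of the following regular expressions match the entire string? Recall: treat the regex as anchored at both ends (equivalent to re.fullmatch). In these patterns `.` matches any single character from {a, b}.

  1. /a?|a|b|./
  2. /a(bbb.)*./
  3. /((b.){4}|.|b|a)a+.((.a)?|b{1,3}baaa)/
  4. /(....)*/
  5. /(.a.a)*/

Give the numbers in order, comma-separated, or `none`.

1 → no match
2 → match
3 → no match
4 → no match
5 → no match

2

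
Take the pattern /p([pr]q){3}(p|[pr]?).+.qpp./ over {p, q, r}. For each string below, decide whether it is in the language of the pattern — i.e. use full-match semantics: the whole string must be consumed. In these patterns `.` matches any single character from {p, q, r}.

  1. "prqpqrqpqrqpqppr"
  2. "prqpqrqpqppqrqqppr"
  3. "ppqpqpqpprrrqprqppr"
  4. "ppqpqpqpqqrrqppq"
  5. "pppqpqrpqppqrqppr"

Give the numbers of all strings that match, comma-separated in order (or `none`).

1 → match
2 → match
3 → match
4 → match
5 → no match

1, 2, 3, 4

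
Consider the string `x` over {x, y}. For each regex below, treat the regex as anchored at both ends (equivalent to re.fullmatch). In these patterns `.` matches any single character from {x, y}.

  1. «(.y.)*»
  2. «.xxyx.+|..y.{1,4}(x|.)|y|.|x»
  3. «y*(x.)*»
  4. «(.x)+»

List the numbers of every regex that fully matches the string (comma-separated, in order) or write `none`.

2

1 → no match
2 → match
3 → no match
4 → no match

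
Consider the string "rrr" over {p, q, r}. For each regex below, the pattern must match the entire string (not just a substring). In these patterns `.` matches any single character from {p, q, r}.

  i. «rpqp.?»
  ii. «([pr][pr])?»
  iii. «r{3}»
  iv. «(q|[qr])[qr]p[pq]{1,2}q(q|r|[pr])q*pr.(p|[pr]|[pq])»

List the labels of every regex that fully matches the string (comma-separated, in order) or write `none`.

iii

i → no match — must start with "rpqp"
ii → no match
iii → match
iv → no match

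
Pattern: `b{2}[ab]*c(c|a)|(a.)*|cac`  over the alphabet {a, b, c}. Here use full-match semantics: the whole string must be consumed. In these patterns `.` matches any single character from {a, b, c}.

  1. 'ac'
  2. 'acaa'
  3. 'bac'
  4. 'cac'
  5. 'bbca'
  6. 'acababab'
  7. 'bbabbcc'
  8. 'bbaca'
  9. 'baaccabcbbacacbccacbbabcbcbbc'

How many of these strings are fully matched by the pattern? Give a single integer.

1 → match
2 → match
3 → no match
4 → match
5 → match
6 → match
7 → match
8 → match
9 → no match
Total matched: 7

7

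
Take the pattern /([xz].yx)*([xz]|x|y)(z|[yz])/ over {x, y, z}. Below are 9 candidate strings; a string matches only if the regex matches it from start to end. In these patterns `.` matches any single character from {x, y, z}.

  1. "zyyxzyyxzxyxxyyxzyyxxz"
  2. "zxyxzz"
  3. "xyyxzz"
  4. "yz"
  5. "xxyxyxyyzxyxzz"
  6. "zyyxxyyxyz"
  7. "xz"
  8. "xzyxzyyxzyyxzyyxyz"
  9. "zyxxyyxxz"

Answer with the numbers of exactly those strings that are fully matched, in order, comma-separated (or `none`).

1 → match
2 → match
3 → match
4 → match
5 → no match
6 → match
7 → match
8 → match
9 → no match

1, 2, 3, 4, 6, 7, 8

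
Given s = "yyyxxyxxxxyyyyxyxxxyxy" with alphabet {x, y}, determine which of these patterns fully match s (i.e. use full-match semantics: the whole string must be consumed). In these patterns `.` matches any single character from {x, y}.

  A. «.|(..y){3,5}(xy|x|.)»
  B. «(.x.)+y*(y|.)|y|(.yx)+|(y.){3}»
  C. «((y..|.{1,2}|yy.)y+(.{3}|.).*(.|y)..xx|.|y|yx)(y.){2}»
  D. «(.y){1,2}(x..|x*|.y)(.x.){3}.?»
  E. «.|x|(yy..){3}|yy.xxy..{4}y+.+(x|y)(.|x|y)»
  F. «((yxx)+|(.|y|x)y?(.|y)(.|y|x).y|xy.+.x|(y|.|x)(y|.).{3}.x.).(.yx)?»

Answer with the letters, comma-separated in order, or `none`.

A → no match
B → no match
C → no match
D → no match
E → match
F → no match

E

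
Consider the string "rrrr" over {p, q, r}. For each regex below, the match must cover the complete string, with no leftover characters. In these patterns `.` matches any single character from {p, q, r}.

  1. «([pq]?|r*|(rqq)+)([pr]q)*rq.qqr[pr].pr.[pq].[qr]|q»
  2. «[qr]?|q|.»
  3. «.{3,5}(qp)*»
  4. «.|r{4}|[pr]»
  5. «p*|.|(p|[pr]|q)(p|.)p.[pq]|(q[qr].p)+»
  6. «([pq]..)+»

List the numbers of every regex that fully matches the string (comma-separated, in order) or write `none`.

1 → no match
2 → no match
3 → match
4 → match
5 → no match
6 → no match

3, 4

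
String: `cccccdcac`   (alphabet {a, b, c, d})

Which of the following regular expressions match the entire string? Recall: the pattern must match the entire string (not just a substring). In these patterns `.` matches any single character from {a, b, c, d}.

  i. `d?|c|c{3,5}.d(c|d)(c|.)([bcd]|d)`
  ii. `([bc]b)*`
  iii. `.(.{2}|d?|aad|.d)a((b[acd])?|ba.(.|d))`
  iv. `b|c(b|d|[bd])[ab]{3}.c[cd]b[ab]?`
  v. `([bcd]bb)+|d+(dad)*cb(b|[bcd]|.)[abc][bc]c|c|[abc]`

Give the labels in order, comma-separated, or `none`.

i → match
ii → no match
iii → no match
iv → no match
v → no match

i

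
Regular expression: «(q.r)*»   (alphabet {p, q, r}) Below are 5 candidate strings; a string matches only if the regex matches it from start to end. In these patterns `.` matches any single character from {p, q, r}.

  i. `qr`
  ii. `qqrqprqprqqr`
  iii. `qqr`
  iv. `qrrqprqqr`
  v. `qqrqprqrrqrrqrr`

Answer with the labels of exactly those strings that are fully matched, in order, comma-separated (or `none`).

i. `qr` → no match
ii. `qqrqprqprqqr` → match
iii. `qqr` → match
iv. `qrrqprqqr` → match
v → match

ii, iii, iv, v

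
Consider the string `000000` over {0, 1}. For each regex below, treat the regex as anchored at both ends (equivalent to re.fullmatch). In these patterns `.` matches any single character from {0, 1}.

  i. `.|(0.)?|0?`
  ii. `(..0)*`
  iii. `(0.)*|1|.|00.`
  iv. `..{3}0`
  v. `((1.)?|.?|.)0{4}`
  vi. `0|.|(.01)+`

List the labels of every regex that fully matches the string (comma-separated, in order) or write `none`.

ii, iii

i → no match
ii → match
iii → match
iv → no match
v → no match
vi → no match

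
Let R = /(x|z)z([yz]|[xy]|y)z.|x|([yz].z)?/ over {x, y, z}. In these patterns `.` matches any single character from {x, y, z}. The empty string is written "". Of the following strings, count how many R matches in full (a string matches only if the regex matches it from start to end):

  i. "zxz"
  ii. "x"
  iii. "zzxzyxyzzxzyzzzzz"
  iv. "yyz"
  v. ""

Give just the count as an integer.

4

i → match
ii → match
iii → no match
iv → match
v → match
Total matched: 4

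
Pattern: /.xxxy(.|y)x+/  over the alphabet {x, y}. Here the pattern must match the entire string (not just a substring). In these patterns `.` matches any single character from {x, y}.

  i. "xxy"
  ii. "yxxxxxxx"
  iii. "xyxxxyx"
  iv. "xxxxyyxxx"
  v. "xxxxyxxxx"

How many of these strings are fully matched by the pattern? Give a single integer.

2

i → no match — must end with "x"
ii → no match
iii → no match
iv → match
v → match
Total matched: 2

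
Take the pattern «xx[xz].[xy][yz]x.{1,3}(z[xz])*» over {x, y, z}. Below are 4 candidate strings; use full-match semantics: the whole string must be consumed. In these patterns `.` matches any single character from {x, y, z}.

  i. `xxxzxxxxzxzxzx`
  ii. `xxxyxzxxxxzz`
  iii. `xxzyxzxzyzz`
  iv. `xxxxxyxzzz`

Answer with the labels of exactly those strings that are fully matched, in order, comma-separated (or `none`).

ii, iii, iv

i → no match
ii. `xxxyxzxxxxzz` → match
iii. `xxzyxzxzyzz` → match
iv. `xxxxxyxzzz` → match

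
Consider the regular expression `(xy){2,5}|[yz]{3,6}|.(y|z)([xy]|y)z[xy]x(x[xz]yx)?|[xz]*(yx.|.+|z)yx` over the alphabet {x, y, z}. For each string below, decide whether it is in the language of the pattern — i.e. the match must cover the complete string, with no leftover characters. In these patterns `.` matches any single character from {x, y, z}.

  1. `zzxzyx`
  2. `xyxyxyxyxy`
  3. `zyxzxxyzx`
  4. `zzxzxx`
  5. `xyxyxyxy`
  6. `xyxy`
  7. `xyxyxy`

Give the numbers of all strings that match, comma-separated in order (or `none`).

1. `zzxzyx` → match
2. `xyxyxyxyxy` → match
3. `zyxzxxyzx` → no match
4. `zzxzxx` → match
5. `xyxyxyxy` → match
6. `xyxy` → match
7. `xyxyxy` → match

1, 2, 4, 5, 6, 7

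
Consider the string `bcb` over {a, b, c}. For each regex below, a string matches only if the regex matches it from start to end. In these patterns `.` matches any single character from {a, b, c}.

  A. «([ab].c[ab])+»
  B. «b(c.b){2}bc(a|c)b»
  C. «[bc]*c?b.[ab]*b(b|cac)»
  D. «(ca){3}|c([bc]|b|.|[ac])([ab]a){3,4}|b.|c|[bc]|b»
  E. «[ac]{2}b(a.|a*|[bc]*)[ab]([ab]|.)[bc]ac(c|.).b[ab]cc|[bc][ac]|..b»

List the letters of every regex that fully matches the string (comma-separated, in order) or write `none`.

A → no match
B → no match
C → no match
D → no match
E → match

E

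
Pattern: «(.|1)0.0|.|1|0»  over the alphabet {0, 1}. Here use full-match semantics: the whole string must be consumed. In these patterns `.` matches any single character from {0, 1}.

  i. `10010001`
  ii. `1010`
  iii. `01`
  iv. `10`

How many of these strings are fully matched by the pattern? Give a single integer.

i → no match
ii → match
iii → no match
iv → no match
Total matched: 1

1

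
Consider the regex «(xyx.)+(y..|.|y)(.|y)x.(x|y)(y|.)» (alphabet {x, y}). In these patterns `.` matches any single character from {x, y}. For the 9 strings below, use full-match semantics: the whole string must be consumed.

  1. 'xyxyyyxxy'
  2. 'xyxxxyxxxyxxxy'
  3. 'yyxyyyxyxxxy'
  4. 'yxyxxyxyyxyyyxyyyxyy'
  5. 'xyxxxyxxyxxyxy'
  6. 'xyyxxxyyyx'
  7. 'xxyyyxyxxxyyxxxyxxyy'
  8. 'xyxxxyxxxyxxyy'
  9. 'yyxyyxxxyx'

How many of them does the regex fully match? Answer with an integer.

1 → no match
2 → match
3 → no match — must start with 'xyx'
4 → no match — must start with 'xyx'
5 → match
6 → no match — must start with 'xyx'
7 → no match — must start with 'xyx'
8 → match
9 → no match — must start with 'xyx'
Total matched: 3

3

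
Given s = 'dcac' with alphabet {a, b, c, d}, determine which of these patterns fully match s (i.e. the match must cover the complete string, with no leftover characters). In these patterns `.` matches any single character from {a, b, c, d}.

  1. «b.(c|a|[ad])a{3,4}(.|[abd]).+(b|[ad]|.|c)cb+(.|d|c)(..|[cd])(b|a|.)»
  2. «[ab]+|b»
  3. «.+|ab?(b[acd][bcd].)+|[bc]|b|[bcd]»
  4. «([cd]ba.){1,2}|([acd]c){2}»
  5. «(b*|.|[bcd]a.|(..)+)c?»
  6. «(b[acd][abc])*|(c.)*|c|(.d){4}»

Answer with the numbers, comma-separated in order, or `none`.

3, 4, 5

1 → no match — must start with 'b'
2 → no match
3 → match
4 → match
5 → match
6 → no match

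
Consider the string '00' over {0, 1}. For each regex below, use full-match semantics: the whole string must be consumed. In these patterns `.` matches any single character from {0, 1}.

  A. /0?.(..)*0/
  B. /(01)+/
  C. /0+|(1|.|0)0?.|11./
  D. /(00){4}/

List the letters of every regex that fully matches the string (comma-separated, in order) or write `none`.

A, C

A → match
B → no match — must start with '01'
C → match
D → no match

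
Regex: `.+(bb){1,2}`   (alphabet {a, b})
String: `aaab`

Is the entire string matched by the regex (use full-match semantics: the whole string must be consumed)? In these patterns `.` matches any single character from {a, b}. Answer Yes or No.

No

Every match must end with `bb`, but `aaab` does not.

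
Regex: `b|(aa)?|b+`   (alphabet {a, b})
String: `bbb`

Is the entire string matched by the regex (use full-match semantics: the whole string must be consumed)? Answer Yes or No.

Yes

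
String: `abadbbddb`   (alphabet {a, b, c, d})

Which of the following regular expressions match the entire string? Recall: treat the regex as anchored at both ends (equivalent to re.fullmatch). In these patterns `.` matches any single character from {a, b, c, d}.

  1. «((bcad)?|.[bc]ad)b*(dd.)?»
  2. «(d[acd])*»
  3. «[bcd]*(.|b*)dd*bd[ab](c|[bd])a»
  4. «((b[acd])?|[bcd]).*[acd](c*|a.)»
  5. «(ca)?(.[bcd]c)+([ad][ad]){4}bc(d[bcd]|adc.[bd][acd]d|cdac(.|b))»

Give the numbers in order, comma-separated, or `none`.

1

1 → match
2 → no match
3 → no match — must end with `a`
4 → no match
5 → no match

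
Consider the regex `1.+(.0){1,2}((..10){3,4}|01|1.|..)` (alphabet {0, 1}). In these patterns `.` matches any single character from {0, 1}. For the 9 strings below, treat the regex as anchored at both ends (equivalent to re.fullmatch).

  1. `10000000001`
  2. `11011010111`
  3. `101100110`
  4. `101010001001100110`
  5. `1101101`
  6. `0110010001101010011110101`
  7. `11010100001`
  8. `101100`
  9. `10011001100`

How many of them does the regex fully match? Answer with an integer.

1 → match
2 → no match
3 → no match
4 → match
5 → no match
6 → no match — must start with `1`
7 → match
8 → no match
9 → no match
Total matched: 3

3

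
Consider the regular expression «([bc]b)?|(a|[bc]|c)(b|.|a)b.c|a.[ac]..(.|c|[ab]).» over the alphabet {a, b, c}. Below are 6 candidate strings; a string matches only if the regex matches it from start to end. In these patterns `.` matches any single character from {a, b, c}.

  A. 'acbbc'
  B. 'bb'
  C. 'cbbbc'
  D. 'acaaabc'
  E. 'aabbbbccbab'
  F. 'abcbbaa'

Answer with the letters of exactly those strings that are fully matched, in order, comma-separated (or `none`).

A, B, C, D, F

A → match
B → match
C → match
D → match
E → no match
F → match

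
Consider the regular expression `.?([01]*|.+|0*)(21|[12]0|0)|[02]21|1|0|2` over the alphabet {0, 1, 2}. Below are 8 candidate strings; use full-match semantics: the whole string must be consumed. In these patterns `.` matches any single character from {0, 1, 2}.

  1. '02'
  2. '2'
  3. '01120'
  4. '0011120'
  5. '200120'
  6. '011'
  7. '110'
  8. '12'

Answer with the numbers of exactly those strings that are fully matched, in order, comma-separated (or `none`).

1 → no match
2 → match
3 → match
4 → match
5 → match
6 → no match
7 → match
8 → no match

2, 3, 4, 5, 7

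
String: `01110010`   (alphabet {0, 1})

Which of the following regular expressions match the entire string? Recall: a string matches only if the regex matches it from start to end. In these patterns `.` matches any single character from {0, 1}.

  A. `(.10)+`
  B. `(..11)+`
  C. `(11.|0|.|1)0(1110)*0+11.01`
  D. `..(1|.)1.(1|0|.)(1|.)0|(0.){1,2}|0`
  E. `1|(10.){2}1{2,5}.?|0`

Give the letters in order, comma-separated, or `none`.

A → no match
B → no match — must end with `11`
C → no match — must end with `01`
D → match
E → no match

D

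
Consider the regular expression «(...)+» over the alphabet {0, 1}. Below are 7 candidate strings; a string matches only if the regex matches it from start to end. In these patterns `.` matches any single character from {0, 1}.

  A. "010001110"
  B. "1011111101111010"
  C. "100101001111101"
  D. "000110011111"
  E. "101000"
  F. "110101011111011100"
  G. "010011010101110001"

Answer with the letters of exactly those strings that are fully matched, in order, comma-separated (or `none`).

A. "010001110" → match
B → no match
C → match
D. "000110011111" → match
E. "101000" → match
F → match
G → match

A, C, D, E, F, G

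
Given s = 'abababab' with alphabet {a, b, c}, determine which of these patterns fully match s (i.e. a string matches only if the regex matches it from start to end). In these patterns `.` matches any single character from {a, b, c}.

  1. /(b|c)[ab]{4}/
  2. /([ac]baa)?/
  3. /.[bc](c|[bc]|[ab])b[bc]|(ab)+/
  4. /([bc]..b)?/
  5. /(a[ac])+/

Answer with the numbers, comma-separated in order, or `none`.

3

1 → no match
2 → no match
3 → match
4 → no match
5 → no match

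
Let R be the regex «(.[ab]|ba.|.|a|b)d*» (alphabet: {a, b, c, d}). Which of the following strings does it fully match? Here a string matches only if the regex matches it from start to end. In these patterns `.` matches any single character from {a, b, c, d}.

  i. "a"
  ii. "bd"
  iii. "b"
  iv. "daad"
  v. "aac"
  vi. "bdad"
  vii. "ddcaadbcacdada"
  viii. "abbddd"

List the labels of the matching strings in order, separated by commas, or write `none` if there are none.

i → match
ii → match
iii → match
iv → no match
v → no match
vi → no match
vii → no match
viii → no match

i, ii, iii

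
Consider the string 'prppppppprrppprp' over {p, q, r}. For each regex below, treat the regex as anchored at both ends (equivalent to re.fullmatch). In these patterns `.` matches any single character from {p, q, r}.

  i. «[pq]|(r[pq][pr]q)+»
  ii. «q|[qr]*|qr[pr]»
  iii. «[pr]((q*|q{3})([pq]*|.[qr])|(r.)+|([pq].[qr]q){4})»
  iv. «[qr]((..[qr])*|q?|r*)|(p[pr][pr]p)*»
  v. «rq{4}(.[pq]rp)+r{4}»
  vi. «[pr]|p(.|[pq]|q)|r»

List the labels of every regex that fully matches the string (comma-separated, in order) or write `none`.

i → no match
ii → no match
iii → no match
iv → match
v → no match — must start with 'rq'
vi → no match

iv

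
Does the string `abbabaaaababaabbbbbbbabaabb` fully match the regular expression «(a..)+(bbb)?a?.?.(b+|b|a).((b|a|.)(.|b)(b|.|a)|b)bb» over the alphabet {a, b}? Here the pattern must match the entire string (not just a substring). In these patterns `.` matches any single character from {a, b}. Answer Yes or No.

No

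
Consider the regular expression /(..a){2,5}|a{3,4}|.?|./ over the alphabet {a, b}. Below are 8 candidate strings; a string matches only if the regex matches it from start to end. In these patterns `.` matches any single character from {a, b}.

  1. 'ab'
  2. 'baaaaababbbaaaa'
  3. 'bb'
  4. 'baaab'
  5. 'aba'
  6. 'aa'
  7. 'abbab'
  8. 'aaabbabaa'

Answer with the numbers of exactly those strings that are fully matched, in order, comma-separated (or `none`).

8

1 → no match
2 → no match
3 → no match
4 → no match
5 → no match
6 → no match
7 → no match
8 → match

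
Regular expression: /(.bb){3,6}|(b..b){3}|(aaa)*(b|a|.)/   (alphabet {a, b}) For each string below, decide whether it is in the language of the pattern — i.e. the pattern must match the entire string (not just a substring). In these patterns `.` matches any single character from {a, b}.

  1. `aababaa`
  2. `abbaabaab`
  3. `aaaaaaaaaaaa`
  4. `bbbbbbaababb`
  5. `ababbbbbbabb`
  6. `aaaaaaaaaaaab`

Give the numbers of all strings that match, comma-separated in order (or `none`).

6

1 → no match
2 → no match
3 → no match
4 → no match
5 → no match
6 → match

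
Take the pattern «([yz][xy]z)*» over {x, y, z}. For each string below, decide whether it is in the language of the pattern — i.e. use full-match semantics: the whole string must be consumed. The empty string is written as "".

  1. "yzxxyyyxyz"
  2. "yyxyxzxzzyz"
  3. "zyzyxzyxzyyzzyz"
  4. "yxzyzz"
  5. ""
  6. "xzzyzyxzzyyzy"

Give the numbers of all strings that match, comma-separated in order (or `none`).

3, 5

1 → no match
2 → no match
3 → match
4 → no match
5 → match
6 → no match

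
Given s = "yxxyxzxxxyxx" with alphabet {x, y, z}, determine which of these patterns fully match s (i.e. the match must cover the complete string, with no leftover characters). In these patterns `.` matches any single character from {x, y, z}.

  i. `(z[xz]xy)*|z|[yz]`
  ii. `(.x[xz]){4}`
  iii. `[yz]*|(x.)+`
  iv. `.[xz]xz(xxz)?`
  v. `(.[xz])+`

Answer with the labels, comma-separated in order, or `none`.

ii

i → no match
ii → match
iii → no match
iv → no match
v → no match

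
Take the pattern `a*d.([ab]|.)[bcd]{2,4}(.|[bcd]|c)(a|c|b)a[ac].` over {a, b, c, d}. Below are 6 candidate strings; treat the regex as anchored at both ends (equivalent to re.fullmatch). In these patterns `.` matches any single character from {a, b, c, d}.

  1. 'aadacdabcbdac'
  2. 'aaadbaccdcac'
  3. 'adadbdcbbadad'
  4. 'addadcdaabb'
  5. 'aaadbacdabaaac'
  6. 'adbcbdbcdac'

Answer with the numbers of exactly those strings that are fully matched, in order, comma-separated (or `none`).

1 → no match
2. 'aaadbaccdcac' → no match
3 → no match
4. 'addadcdaabb' → no match
5 → no match
6. 'adbcbdbcdac' → no match

none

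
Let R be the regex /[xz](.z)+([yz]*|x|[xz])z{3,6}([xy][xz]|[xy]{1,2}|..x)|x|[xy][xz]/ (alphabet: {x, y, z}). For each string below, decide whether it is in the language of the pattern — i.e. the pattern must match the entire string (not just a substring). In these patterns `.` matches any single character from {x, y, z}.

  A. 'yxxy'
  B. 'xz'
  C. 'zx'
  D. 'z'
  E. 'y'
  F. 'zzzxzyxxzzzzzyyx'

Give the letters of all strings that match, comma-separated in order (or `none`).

B

A → no match
B → match
C → no match
D → no match
E → no match
F → no match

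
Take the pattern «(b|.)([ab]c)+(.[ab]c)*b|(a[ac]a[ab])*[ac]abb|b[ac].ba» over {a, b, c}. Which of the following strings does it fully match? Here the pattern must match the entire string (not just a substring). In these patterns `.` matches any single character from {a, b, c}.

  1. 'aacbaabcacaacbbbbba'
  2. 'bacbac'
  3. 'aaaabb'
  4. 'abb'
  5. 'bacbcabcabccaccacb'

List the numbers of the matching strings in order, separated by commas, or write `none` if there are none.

5

1 → no match
2 → no match
3 → no match
4 → no match
5 → match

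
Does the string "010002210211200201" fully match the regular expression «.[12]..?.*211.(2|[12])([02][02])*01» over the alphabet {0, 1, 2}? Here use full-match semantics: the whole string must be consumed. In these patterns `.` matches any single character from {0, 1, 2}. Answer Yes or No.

No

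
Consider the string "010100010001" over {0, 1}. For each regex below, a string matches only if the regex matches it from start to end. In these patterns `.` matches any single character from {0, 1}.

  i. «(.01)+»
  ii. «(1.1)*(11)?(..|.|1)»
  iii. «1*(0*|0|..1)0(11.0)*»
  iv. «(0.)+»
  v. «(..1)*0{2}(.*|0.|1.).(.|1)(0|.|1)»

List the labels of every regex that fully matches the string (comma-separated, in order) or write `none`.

iv

i → no match
ii → no match
iii → no match
iv → match
v → no match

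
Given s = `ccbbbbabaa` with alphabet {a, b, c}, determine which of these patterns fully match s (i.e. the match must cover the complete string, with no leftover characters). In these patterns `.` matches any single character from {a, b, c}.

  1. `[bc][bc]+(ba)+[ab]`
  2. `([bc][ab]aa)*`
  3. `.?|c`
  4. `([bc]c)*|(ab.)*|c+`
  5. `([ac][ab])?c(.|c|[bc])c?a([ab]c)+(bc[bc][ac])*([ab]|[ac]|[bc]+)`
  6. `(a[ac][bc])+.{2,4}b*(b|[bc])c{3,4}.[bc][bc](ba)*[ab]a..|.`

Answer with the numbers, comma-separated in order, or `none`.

1

1 → match
2 → no match
3 → no match
4 → no match
5 → no match
6 → no match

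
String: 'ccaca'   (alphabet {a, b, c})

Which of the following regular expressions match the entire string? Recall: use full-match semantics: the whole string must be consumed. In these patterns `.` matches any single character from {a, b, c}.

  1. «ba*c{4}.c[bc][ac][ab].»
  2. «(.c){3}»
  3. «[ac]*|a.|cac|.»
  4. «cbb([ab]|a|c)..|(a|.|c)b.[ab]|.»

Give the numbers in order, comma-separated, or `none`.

1 → no match — must start with 'b'
2 → no match — must end with 'c'
3 → match
4 → no match

3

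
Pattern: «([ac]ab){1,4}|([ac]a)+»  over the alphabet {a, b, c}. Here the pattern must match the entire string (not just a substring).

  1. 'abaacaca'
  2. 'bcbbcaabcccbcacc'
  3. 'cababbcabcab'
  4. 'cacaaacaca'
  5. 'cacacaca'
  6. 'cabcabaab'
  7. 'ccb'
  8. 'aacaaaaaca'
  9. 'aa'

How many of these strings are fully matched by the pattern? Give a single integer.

5

1. 'abaacaca' → no match
2 → no match
3. 'cababbcabcab' → no match
4. 'cacaaacaca' → match
5. 'cacacaca' → match
6. 'cabcabaab' → match
7. 'ccb' → no match
8. 'aacaaaaaca' → match
9. 'aa' → match
Total matched: 5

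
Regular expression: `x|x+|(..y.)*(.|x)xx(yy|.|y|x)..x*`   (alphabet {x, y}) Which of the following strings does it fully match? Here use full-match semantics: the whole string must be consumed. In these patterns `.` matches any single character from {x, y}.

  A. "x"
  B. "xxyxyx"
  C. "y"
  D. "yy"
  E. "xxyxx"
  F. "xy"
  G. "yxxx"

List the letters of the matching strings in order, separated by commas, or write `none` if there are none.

A

A. "x" → match
B. "xxyxyx" → no match
C. "y" → no match
D. "yy" → no match
E. "xxyxx" → no match
F. "xy" → no match
G. "yxxx" → no match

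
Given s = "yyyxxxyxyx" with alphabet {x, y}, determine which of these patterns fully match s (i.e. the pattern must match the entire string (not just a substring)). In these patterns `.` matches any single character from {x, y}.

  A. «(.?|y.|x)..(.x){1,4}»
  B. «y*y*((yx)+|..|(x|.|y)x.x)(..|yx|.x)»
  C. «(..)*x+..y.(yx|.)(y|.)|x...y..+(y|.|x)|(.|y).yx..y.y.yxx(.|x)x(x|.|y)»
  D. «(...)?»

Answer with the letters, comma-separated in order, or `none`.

A → match
B → no match
C → no match
D → no match

A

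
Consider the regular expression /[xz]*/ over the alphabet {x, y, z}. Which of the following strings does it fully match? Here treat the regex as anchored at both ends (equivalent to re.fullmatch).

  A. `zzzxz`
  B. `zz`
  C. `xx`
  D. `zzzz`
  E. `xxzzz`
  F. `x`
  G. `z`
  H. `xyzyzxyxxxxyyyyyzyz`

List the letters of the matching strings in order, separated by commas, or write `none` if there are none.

A → match
B → match
C → match
D → match
E → match
F → match
G → match
H → no match

A, B, C, D, E, F, G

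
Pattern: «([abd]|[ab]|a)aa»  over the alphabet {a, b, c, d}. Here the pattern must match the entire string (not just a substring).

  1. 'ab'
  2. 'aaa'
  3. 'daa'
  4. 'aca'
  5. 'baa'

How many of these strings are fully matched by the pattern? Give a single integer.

3

1 → no match — must end with 'aa'
2 → match
3 → match
4 → no match — must end with 'aa'
5 → match
Total matched: 3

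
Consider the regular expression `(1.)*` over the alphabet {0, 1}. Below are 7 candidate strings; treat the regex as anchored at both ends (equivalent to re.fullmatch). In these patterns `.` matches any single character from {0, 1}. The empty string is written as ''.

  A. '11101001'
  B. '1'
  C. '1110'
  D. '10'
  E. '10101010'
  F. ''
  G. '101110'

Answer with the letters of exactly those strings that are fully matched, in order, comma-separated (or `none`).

C, D, E, F, G

A → no match
B → no match
C → match
D → match
E → match
F → match
G → match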